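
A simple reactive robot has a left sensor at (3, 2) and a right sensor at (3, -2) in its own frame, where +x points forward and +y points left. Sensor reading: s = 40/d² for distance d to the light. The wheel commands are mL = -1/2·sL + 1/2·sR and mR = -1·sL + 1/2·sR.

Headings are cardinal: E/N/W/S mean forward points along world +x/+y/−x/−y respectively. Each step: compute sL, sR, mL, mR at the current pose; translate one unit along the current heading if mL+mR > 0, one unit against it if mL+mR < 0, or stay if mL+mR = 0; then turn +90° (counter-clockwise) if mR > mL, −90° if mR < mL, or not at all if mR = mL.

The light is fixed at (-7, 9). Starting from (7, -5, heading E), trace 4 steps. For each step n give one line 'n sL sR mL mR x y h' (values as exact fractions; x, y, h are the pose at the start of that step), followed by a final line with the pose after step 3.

n=0: pose=(7,-5,E); sL=40/433, sR=8/109; mL=-448/47197, mR=-2628/47197; mL+mR=-3076/47197 → advance -1; mR−mL=-20/433 → turn -1·90°
n=1: pose=(6,-5,S); sL=20/257, sR=4/41; mL=104/10537, mR=-306/10537; mL+mR=-202/10537 → advance -1; mR−mL=-10/257 → turn -1·90°
n=2: pose=(6,-4,W); sL=8/65, sR=40/221; mL=32/1105, mR=-36/1105; mL+mR=-4/1105 → advance -1; mR−mL=-4/65 → turn -1·90°
n=3: pose=(7,-4,N); sL=10/61, sR=10/89; mL=-140/5429, mR=-585/5429; mL+mR=-725/5429 → advance -1; mR−mL=-5/61 → turn -1·90°

0 40/433 8/109 -448/47197 -2628/47197 7 -5 E
1 20/257 4/41 104/10537 -306/10537 6 -5 S
2 8/65 40/221 32/1105 -36/1105 6 -4 W
3 10/61 10/89 -140/5429 -585/5429 7 -4 N
final 7 -5 E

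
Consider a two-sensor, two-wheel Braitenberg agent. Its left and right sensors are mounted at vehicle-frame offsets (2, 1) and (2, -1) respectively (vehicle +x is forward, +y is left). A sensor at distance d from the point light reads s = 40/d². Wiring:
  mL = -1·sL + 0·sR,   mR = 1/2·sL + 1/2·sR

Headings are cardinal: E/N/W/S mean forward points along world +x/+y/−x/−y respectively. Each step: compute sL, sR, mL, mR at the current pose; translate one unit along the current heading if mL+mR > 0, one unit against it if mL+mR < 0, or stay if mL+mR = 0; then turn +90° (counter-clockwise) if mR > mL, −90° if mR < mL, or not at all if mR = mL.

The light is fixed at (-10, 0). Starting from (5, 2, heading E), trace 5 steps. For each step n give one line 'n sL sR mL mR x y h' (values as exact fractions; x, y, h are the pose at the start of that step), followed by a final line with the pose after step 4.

0 20/149 4/29 -20/149 588/4321 5 2 E
1 40/241 8/61 -40/241 2184/14701 6 2 N
2 10/49 1/5 -10/49 99/490 6 1 W
3 8/65 40/257 -8/65 2328/16705 7 1 S
4 20/181 20/181 -20/181 20/181 7 0 E
final 7 0 N

n=0: pose=(5,2,E); sL=20/149, sR=4/29; mL=-20/149, mR=588/4321; mL+mR=8/4321 → advance +1; mR−mL=1168/4321 → turn +1·90°
n=1: pose=(6,2,N); sL=40/241, sR=8/61; mL=-40/241, mR=2184/14701; mL+mR=-256/14701 → advance -1; mR−mL=4624/14701 → turn +1·90°
n=2: pose=(6,1,W); sL=10/49, sR=1/5; mL=-10/49, mR=99/490; mL+mR=-1/490 → advance -1; mR−mL=199/490 → turn +1·90°
n=3: pose=(7,1,S); sL=8/65, sR=40/257; mL=-8/65, mR=2328/16705; mL+mR=272/16705 → advance +1; mR−mL=4384/16705 → turn +1·90°
n=4: pose=(7,0,E); sL=20/181, sR=20/181; mL=-20/181, mR=20/181; mL+mR=0 → advance +0; mR−mL=40/181 → turn +1·90°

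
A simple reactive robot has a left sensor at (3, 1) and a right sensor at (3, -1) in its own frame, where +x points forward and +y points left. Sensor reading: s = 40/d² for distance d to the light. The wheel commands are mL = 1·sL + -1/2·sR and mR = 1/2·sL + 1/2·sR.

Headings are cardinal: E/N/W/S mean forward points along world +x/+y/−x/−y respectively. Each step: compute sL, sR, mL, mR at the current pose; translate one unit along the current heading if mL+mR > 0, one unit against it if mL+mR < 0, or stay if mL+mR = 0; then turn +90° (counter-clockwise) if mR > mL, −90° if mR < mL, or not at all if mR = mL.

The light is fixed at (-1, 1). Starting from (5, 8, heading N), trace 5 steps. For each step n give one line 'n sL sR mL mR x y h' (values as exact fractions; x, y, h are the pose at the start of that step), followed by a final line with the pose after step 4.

n=0: pose=(5,8,N); sL=8/25, sR=40/149; mL=692/3725, mR=1096/3725; mL+mR=12/25 → advance +1; mR−mL=404/3725 → turn +1·90°
n=1: pose=(5,9,W); sL=20/29, sR=4/9; mL=122/261, mR=148/261; mL+mR=30/29 → advance +1; mR−mL=26/261 → turn +1·90°
n=2: pose=(4,9,S); sL=40/61, sR=40/41; mL=420/2501, mR=2040/2501; mL+mR=60/61 → advance +1; mR−mL=1620/2501 → turn +1·90°
n=3: pose=(4,8,E); sL=5/16, sR=2/5; mL=9/80, mR=57/160; mL+mR=15/32 → advance +1; mR−mL=39/160 → turn +1·90°
n=4: pose=(5,8,N); sL=8/25, sR=40/149; mL=692/3725, mR=1096/3725; mL+mR=12/25 → advance +1; mR−mL=404/3725 → turn +1·90°

0 8/25 40/149 692/3725 1096/3725 5 8 N
1 20/29 4/9 122/261 148/261 5 9 W
2 40/61 40/41 420/2501 2040/2501 4 9 S
3 5/16 2/5 9/80 57/160 4 8 E
4 8/25 40/149 692/3725 1096/3725 5 8 N
final 5 9 W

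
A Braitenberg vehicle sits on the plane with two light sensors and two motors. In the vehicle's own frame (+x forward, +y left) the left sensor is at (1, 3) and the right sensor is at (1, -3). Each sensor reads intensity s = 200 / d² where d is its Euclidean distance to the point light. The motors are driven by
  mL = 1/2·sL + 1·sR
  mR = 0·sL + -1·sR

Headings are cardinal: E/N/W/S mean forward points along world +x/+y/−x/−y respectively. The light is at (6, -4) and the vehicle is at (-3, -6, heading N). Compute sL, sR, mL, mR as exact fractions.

40/29 200/37 6540/1073 -200/37

left sensor world pos  = (-6, -5); dL² = 145
right sensor world pos = (0, -5); dR² = 37
sL = 200/145 = 40/29
sR = 200/37 = 200/37
mL = 1/2·sL + 1·sR = 6540/1073
mR = 0·sL + -1·sR = -200/37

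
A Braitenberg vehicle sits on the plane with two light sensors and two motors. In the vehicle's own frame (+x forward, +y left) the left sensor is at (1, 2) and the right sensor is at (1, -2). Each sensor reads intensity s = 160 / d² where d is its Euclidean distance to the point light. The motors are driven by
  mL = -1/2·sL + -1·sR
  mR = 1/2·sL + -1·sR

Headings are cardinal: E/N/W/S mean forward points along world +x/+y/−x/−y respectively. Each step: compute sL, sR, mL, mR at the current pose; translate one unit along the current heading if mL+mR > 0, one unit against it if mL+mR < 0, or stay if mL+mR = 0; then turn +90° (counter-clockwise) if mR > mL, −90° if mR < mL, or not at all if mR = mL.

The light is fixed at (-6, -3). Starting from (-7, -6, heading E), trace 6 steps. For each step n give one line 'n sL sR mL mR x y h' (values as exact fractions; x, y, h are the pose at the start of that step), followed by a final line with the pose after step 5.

0 160 32/5 -432/5 368/5 -7 -6 E
1 8 40 -44 -36 -8 -6 N
2 32/9 160/13 -1648/117 -1232/117 -8 -7 W
3 80/13 80/17 -1720/221 -360/221 -7 -7 S
4 160 32/5 -432/5 368/5 -7 -6 E
5 8 40 -44 -36 -8 -6 N
final -8 -7 W

n=0: pose=(-7,-6,E); sL=160, sR=32/5; mL=-432/5, mR=368/5; mL+mR=-64/5 → advance -1; mR−mL=160 → turn +1·90°
n=1: pose=(-8,-6,N); sL=8, sR=40; mL=-44, mR=-36; mL+mR=-80 → advance -1; mR−mL=8 → turn +1·90°
n=2: pose=(-8,-7,W); sL=32/9, sR=160/13; mL=-1648/117, mR=-1232/117; mL+mR=-320/13 → advance -1; mR−mL=32/9 → turn +1·90°
n=3: pose=(-7,-7,S); sL=80/13, sR=80/17; mL=-1720/221, mR=-360/221; mL+mR=-160/17 → advance -1; mR−mL=80/13 → turn +1·90°
n=4: pose=(-7,-6,E); sL=160, sR=32/5; mL=-432/5, mR=368/5; mL+mR=-64/5 → advance -1; mR−mL=160 → turn +1·90°
n=5: pose=(-8,-6,N); sL=8, sR=40; mL=-44, mR=-36; mL+mR=-80 → advance -1; mR−mL=8 → turn +1·90°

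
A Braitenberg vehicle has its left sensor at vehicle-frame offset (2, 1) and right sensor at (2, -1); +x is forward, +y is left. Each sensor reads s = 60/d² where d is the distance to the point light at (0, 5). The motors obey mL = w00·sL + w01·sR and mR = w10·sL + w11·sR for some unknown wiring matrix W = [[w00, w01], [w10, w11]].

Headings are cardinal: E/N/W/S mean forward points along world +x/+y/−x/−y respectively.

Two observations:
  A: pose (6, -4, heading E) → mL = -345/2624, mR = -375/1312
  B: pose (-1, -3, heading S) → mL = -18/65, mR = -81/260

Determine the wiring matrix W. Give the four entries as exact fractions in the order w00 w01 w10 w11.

1/2 -1 -1 1/2

obs A: pose=(6,-4,E) → sL=15/32, sR=15/41, mL=-345/2624, mR=-375/1312
obs B: pose=(-1,-3,S) → sL=3/5, sR=15/26, mL=-18/65, mR=-81/260
sensor matrix S = [[15/32, 15/41], [3/5, 15/26]]; det S = 1737/34112
solve [mL_A; mL_B] = S·[w00; w01] and [mR_A; mR_B] = S·[w10; w11]:
  w00 = 1/2, w01 = -1, w10 = -1, w11 = 1/2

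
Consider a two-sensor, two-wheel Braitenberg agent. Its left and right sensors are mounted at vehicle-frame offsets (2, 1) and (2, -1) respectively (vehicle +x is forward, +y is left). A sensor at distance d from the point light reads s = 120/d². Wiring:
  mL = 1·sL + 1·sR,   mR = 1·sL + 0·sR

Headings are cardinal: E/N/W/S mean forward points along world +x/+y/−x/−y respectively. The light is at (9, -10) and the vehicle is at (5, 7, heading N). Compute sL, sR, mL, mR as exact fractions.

left sensor world pos  = (4, 9); dL² = 386
right sensor world pos = (6, 9); dR² = 370
sL = 120/386 = 60/193
sR = 120/370 = 12/37
mL = 1·sL + 1·sR = 4536/7141
mR = 1·sL + 0·sR = 60/193

60/193 12/37 4536/7141 60/193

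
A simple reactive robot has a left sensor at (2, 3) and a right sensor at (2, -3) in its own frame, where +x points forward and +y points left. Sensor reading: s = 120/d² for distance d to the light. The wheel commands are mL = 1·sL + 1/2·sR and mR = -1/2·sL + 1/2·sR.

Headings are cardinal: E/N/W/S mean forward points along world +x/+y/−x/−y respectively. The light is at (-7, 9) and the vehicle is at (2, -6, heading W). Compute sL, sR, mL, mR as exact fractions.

120/373 120/193 45540/71989 10800/71989

left sensor world pos  = (0, -9); dL² = 373
right sensor world pos = (0, -3); dR² = 193
sL = 120/373 = 120/373
sR = 120/193 = 120/193
mL = 1·sL + 1/2·sR = 45540/71989
mR = -1/2·sL + 1/2·sR = 10800/71989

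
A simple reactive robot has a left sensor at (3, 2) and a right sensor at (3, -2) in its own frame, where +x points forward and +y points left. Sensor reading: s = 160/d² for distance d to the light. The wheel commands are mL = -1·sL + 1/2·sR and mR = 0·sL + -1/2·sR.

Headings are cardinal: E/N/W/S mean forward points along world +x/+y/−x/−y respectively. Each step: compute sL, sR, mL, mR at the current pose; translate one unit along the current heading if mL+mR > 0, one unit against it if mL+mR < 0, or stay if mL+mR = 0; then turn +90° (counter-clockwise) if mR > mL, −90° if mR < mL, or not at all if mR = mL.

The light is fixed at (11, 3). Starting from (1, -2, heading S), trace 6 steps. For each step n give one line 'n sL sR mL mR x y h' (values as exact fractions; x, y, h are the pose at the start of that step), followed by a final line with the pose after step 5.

0 5/4 10/13 -45/52 -5/13 1 -2 S
1 160/53 32/17 -1872/901 -16/17 1 -1 E
2 16/17 80/41 24/697 -40/41 0 -1 N
3 160/73 160/113 -12240/8249 -80/113 0 -2 E
4 4/5 20/13 -2/65 -10/13 -1 -2 N
5 160/97 32/29 -3088/2813 -16/29 -1 -3 E
final -2 -3 N

n=0: pose=(1,-2,S); sL=5/4, sR=10/13; mL=-45/52, mR=-5/13; mL+mR=-5/4 → advance -1; mR−mL=25/52 → turn +1·90°
n=1: pose=(1,-1,E); sL=160/53, sR=32/17; mL=-1872/901, mR=-16/17; mL+mR=-160/53 → advance -1; mR−mL=1024/901 → turn +1·90°
n=2: pose=(0,-1,N); sL=16/17, sR=80/41; mL=24/697, mR=-40/41; mL+mR=-16/17 → advance -1; mR−mL=-704/697 → turn -1·90°
n=3: pose=(0,-2,E); sL=160/73, sR=160/113; mL=-12240/8249, mR=-80/113; mL+mR=-160/73 → advance -1; mR−mL=6400/8249 → turn +1·90°
n=4: pose=(-1,-2,N); sL=4/5, sR=20/13; mL=-2/65, mR=-10/13; mL+mR=-4/5 → advance -1; mR−mL=-48/65 → turn -1·90°
n=5: pose=(-1,-3,E); sL=160/97, sR=32/29; mL=-3088/2813, mR=-16/29; mL+mR=-160/97 → advance -1; mR−mL=1536/2813 → turn +1·90°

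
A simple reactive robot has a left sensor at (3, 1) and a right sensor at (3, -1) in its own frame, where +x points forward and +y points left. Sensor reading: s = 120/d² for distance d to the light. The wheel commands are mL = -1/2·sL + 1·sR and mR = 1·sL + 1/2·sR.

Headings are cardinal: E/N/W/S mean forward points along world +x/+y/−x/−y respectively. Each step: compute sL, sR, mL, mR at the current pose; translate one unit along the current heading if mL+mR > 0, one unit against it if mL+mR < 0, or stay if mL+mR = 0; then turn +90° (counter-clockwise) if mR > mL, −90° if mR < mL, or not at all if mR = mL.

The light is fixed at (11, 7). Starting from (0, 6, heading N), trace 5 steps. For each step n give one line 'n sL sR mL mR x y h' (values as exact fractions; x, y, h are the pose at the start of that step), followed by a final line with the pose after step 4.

n=0: pose=(0,6,N); sL=30/37, sR=15/13; mL=360/481, mR=1335/962; mL+mR=2055/962 → advance +1; mR−mL=615/962 → turn +1·90°
n=1: pose=(0,7,W); sL=120/197, sR=120/197; mL=60/197, mR=180/197; mL+mR=240/197 → advance +1; mR−mL=120/197 → turn +1·90°
n=2: pose=(-1,7,S); sL=12/13, sR=60/89; mL=246/1157, mR=1458/1157; mL+mR=1704/1157 → advance +1; mR−mL=1212/1157 → turn +1·90°
n=3: pose=(-1,6,E); sL=40/27, sR=24/17; mL=308/459, mR=1004/459; mL+mR=1312/459 → advance +1; mR−mL=232/153 → turn +1·90°
n=4: pose=(0,6,N); sL=30/37, sR=15/13; mL=360/481, mR=1335/962; mL+mR=2055/962 → advance +1; mR−mL=615/962 → turn +1·90°

0 30/37 15/13 360/481 1335/962 0 6 N
1 120/197 120/197 60/197 180/197 0 7 W
2 12/13 60/89 246/1157 1458/1157 -1 7 S
3 40/27 24/17 308/459 1004/459 -1 6 E
4 30/37 15/13 360/481 1335/962 0 6 N
final 0 7 W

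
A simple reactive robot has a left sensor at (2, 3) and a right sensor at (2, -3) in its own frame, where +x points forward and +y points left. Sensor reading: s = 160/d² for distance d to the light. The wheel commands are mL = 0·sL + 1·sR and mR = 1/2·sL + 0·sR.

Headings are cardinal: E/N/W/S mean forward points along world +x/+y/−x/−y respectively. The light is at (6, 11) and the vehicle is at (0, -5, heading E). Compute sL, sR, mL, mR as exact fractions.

left sensor world pos  = (2, -2); dL² = 185
right sensor world pos = (2, -8); dR² = 377
sL = 160/185 = 32/37
sR = 160/377 = 160/377
mL = 0·sL + 1·sR = 160/377
mR = 1/2·sL + 0·sR = 16/37

32/37 160/377 160/377 16/37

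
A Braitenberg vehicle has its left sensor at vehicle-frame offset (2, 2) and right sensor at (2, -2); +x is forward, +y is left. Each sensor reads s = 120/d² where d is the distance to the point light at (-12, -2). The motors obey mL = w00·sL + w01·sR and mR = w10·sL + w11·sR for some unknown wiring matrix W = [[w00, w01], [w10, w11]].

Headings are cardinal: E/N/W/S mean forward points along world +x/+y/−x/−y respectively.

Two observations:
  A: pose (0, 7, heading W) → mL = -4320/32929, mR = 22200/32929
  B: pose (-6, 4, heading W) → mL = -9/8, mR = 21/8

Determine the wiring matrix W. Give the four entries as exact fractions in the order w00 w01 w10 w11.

obs A: pose=(0,7,W) → sL=120/149, sR=120/221, mL=-4320/32929, mR=22200/32929
obs B: pose=(-6,4,W) → sL=15/4, sR=3/2, mL=-9/8, mR=21/8
sensor matrix S = [[120/149, 120/221], [15/4, 3/2]]; det S = -27270/32929
solve [mL_A; mL_B] = S·[w00; w01] and [mR_A; mR_B] = S·[w10; w11]:
  w00 = -1/2, w01 = 1/2, w10 = 1/2, w11 = 1/2

-1/2 1/2 1/2 1/2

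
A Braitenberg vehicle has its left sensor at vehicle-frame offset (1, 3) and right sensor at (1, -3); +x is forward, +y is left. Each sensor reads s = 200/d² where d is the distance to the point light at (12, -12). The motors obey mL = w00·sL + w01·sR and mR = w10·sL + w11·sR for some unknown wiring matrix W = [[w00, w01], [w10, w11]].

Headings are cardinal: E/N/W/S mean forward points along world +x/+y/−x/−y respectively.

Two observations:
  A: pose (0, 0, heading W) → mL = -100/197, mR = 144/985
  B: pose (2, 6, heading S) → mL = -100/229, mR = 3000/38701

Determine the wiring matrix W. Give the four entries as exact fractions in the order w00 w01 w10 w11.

obs A: pose=(0,0,W) → sL=4/5, sR=100/197, mL=-100/197, mR=144/985
obs B: pose=(2,6,S) → sL=100/169, sR=100/229, mL=-100/229, mR=3000/38701
sensor matrix S = [[4/5, 100/197], [100/169, 100/229]]; det S = 373440/7624097
solve [mL_A; mL_B] = S·[w00; w01] and [mR_A; mR_B] = S·[w10; w11]:
  w00 = 0, w01 = -1, w10 = 1/2, w11 = -1/2

0 -1 1/2 -1/2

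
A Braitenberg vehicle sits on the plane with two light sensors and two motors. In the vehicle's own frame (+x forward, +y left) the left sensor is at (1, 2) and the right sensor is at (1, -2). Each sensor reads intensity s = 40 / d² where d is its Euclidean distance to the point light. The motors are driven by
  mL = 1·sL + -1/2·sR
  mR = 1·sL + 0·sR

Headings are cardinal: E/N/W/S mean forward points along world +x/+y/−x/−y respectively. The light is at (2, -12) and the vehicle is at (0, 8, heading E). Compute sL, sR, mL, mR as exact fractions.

left sensor world pos  = (1, 10); dL² = 485
right sensor world pos = (1, 6); dR² = 325
sL = 40/485 = 8/97
sR = 40/325 = 8/65
mL = 1·sL + -1/2·sR = 132/6305
mR = 1·sL + 0·sR = 8/97

8/97 8/65 132/6305 8/97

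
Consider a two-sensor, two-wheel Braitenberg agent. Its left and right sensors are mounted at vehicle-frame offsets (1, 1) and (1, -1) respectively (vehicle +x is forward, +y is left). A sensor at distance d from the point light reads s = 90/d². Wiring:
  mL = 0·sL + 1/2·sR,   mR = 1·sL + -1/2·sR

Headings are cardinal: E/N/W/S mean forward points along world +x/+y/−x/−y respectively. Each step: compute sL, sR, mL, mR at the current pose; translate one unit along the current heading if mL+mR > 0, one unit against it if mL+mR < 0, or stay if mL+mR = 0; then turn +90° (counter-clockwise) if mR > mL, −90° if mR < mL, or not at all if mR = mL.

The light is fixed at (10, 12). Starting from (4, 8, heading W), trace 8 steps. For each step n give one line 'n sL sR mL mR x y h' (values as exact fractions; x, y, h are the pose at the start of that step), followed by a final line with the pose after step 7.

n=0: pose=(4,8,W); sL=45/37, sR=45/29; mL=45/58, mR=945/2146; mL+mR=45/37 → advance +1; mR−mL=-360/1073 → turn -1·90°
n=1: pose=(3,8,N); sL=90/73, sR=2; mL=1, mR=17/73; mL+mR=90/73 → advance +1; mR−mL=-56/73 → turn -1·90°
n=2: pose=(3,9,E); sL=9/4, sR=45/26; mL=45/52, mR=18/13; mL+mR=9/4 → advance +1; mR−mL=27/52 → turn +1·90°
n=3: pose=(4,9,N); sL=90/53, sR=90/29; mL=45/29, mR=225/1537; mL+mR=90/53 → advance +1; mR−mL=-2160/1537 → turn -1·90°
n=4: pose=(4,10,E); sL=45/13, sR=45/17; mL=45/34, mR=945/442; mL+mR=45/13 → advance +1; mR−mL=180/221 → turn +1·90°
n=5: pose=(5,10,N); sL=90/37, sR=90/17; mL=45/17, mR=-135/629; mL+mR=90/37 → advance +1; mR−mL=-1800/629 → turn -1·90°
n=6: pose=(5,11,E); sL=45/8, sR=9/2; mL=9/4, mR=27/8; mL+mR=45/8 → advance +1; mR−mL=9/8 → turn +1·90°
n=7: pose=(6,11,N); sL=18/5, sR=10; mL=5, mR=-7/5; mL+mR=18/5 → advance +1; mR−mL=-32/5 → turn -1·90°

0 45/37 45/29 45/58 945/2146 4 8 W
1 90/73 2 1 17/73 3 8 N
2 9/4 45/26 45/52 18/13 3 9 E
3 90/53 90/29 45/29 225/1537 4 9 N
4 45/13 45/17 45/34 945/442 4 10 E
5 90/37 90/17 45/17 -135/629 5 10 N
6 45/8 9/2 9/4 27/8 5 11 E
7 18/5 10 5 -7/5 6 11 N
final 6 12 E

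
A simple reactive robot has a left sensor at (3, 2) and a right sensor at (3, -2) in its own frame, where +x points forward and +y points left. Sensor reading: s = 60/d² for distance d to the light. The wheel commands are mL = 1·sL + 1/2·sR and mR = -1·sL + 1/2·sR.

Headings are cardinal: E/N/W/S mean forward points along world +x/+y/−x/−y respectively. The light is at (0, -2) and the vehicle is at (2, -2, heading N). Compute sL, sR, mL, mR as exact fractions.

20/3 12/5 118/15 -82/15

left sensor world pos  = (0, 1); dL² = 9
right sensor world pos = (4, 1); dR² = 25
sL = 60/9 = 20/3
sR = 60/25 = 12/5
mL = 1·sL + 1/2·sR = 118/15
mR = -1·sL + 1/2·sR = -82/15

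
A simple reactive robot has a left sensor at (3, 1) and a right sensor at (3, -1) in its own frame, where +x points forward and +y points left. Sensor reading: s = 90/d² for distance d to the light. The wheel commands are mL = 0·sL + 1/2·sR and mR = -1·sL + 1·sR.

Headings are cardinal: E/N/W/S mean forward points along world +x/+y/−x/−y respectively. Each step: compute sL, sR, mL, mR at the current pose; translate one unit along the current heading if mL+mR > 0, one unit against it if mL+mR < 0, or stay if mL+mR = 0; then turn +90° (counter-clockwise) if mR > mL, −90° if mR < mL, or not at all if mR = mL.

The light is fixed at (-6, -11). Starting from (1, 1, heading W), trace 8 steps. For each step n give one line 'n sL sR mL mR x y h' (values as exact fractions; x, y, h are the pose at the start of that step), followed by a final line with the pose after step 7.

n=0: pose=(1,1,W); sL=90/137, sR=18/37; mL=9/37, mR=-864/5069; mL+mR=369/5069 → advance +1; mR−mL=-2097/5069 → turn -1·90°
n=1: pose=(0,1,N); sL=9/25, sR=45/137; mL=45/274, mR=-108/3425; mL+mR=909/6850 → advance +1; mR−mL=-1341/6850 → turn -1·90°
n=2: pose=(0,2,E); sL=90/277, sR=2/5; mL=1/5, mR=104/1385; mL+mR=381/1385 → advance +1; mR−mL=-173/1385 → turn -1·90°
n=3: pose=(1,2,S); sL=45/82, sR=45/68; mL=45/136, mR=315/2788; mL+mR=2475/5576 → advance +1; mR−mL=-1215/5576 → turn -1·90°
n=4: pose=(1,1,W); sL=90/137, sR=18/37; mL=9/37, mR=-864/5069; mL+mR=369/5069 → advance +1; mR−mL=-2097/5069 → turn -1·90°
n=5: pose=(0,1,N); sL=9/25, sR=45/137; mL=45/274, mR=-108/3425; mL+mR=909/6850 → advance +1; mR−mL=-1341/6850 → turn -1·90°
n=6: pose=(0,2,E); sL=90/277, sR=2/5; mL=1/5, mR=104/1385; mL+mR=381/1385 → advance +1; mR−mL=-173/1385 → turn -1·90°
n=7: pose=(1,2,S); sL=45/82, sR=45/68; mL=45/136, mR=315/2788; mL+mR=2475/5576 → advance +1; mR−mL=-1215/5576 → turn -1·90°

0 90/137 18/37 9/37 -864/5069 1 1 W
1 9/25 45/137 45/274 -108/3425 0 1 N
2 90/277 2/5 1/5 104/1385 0 2 E
3 45/82 45/68 45/136 315/2788 1 2 S
4 90/137 18/37 9/37 -864/5069 1 1 W
5 9/25 45/137 45/274 -108/3425 0 1 N
6 90/277 2/5 1/5 104/1385 0 2 E
7 45/82 45/68 45/136 315/2788 1 2 S
final 1 1 W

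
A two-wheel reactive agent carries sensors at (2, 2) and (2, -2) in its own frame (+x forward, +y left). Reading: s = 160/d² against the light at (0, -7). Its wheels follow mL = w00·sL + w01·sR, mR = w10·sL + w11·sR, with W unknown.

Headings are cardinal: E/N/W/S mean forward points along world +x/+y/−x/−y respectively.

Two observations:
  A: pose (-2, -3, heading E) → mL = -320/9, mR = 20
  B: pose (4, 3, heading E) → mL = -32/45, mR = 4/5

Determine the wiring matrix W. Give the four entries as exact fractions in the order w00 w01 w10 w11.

1 -1 0 1/2

obs A: pose=(-2,-3,E) → sL=40/9, sR=40, mL=-320/9, mR=20
obs B: pose=(4,3,E) → sL=8/9, sR=8/5, mL=-32/45, mR=4/5
sensor matrix S = [[40/9, 40], [8/9, 8/5]]; det S = -256/9
solve [mL_A; mL_B] = S·[w00; w01] and [mR_A; mR_B] = S·[w10; w11]:
  w00 = 1, w01 = -1, w10 = 0, w11 = 1/2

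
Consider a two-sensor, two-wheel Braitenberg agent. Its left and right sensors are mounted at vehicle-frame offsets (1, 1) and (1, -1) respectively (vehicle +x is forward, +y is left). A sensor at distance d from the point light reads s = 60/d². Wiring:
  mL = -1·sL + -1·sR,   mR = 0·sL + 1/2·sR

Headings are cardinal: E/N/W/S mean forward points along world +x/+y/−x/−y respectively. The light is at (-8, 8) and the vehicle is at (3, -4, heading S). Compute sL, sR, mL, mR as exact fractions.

60/313 60/269 -34920/84197 30/269

left sensor world pos  = (4, -5); dL² = 313
right sensor world pos = (2, -5); dR² = 269
sL = 60/313 = 60/313
sR = 60/269 = 60/269
mL = -1·sL + -1·sR = -34920/84197
mR = 0·sL + 1/2·sR = 30/269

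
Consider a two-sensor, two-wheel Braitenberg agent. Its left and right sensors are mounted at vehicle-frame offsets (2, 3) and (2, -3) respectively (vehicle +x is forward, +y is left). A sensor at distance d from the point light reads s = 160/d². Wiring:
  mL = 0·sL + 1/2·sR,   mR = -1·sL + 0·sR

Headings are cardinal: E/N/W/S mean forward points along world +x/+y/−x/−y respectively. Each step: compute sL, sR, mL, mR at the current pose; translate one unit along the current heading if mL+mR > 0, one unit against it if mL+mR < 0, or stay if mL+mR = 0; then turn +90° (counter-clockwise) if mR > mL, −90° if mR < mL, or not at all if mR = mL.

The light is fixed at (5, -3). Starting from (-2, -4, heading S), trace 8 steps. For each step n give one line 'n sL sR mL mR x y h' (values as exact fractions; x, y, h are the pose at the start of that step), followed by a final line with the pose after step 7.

0 32/5 160/109 80/109 -32/5 -2 -4 S
1 16/9 16/9 8/9 -16/9 -2 -3 W
2 32/17 160/13 80/13 -32/17 -1 -3 N
3 5 8 4 -5 -1 -2 E
4 160/17 160/101 80/101 -160/17 -2 -2 S
5 80/41 80/53 40/53 -80/41 -2 -1 W
6 160/97 32/5 16/5 -160/97 -1 -1 N
7 40/13 10 5 -40/13 -1 0 E
final 0 0 S

n=0: pose=(-2,-4,S); sL=32/5, sR=160/109; mL=80/109, mR=-32/5; mL+mR=-3088/545 → advance -1; mR−mL=-3888/545 → turn -1·90°
n=1: pose=(-2,-3,W); sL=16/9, sR=16/9; mL=8/9, mR=-16/9; mL+mR=-8/9 → advance -1; mR−mL=-8/3 → turn -1·90°
n=2: pose=(-1,-3,N); sL=32/17, sR=160/13; mL=80/13, mR=-32/17; mL+mR=944/221 → advance +1; mR−mL=-1776/221 → turn -1·90°
n=3: pose=(-1,-2,E); sL=5, sR=8; mL=4, mR=-5; mL+mR=-1 → advance -1; mR−mL=-9 → turn -1·90°
n=4: pose=(-2,-2,S); sL=160/17, sR=160/101; mL=80/101, mR=-160/17; mL+mR=-14800/1717 → advance -1; mR−mL=-17520/1717 → turn -1·90°
n=5: pose=(-2,-1,W); sL=80/41, sR=80/53; mL=40/53, mR=-80/41; mL+mR=-2600/2173 → advance -1; mR−mL=-5880/2173 → turn -1·90°
n=6: pose=(-1,-1,N); sL=160/97, sR=32/5; mL=16/5, mR=-160/97; mL+mR=752/485 → advance +1; mR−mL=-2352/485 → turn -1·90°
n=7: pose=(-1,0,E); sL=40/13, sR=10; mL=5, mR=-40/13; mL+mR=25/13 → advance +1; mR−mL=-105/13 → turn -1·90°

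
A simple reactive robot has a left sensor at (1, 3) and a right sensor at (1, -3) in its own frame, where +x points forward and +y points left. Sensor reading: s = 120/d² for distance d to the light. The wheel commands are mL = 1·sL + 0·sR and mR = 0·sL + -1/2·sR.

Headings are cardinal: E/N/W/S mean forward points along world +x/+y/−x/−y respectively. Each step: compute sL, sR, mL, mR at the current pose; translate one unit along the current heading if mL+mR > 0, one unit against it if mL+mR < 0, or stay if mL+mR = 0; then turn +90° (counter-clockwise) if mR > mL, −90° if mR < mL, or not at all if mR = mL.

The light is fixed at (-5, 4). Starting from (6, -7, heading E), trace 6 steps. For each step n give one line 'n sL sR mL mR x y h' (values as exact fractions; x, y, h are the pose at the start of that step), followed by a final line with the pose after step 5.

0 15/26 6/17 15/26 -3/17 6 -7 E
1 40/123 8/15 40/123 -4/15 7 -7 S
2 60/173 60/101 60/173 -30/101 7 -8 W
3 24/37 120/317 24/37 -60/317 6 -8 N
4 15/26 6/17 15/26 -3/17 6 -7 E
5 40/123 8/15 40/123 -4/15 7 -7 S
final 7 -8 W

n=0: pose=(6,-7,E); sL=15/26, sR=6/17; mL=15/26, mR=-3/17; mL+mR=177/442 → advance +1; mR−mL=-333/442 → turn -1·90°
n=1: pose=(7,-7,S); sL=40/123, sR=8/15; mL=40/123, mR=-4/15; mL+mR=12/205 → advance +1; mR−mL=-364/615 → turn -1·90°
n=2: pose=(7,-8,W); sL=60/173, sR=60/101; mL=60/173, mR=-30/101; mL+mR=870/17473 → advance +1; mR−mL=-11250/17473 → turn -1·90°
n=3: pose=(6,-8,N); sL=24/37, sR=120/317; mL=24/37, mR=-60/317; mL+mR=5388/11729 → advance +1; mR−mL=-9828/11729 → turn -1·90°
n=4: pose=(6,-7,E); sL=15/26, sR=6/17; mL=15/26, mR=-3/17; mL+mR=177/442 → advance +1; mR−mL=-333/442 → turn -1·90°
n=5: pose=(7,-7,S); sL=40/123, sR=8/15; mL=40/123, mR=-4/15; mL+mR=12/205 → advance +1; mR−mL=-364/615 → turn -1·90°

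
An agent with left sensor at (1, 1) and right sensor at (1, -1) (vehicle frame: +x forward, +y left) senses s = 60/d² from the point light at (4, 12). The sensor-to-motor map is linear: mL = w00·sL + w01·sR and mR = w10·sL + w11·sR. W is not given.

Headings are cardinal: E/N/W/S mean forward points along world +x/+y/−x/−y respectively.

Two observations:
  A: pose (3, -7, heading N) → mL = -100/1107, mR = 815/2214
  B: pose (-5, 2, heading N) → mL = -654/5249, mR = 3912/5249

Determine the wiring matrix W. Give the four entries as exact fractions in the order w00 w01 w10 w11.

-1 1/2 1 1

obs A: pose=(3,-7,N) → sL=15/82, sR=5/27, mL=-100/1107, mR=815/2214
obs B: pose=(-5,2,N) → sL=60/181, sR=12/29, mL=-654/5249, mR=3912/5249
sensor matrix S = [[15/82, 5/27], [60/181, 12/29]]; det S = 27710/1936881
solve [mL_A; mL_B] = S·[w00; w01] and [mR_A; mR_B] = S·[w10; w11]:
  w00 = -1, w01 = 1/2, w10 = 1, w11 = 1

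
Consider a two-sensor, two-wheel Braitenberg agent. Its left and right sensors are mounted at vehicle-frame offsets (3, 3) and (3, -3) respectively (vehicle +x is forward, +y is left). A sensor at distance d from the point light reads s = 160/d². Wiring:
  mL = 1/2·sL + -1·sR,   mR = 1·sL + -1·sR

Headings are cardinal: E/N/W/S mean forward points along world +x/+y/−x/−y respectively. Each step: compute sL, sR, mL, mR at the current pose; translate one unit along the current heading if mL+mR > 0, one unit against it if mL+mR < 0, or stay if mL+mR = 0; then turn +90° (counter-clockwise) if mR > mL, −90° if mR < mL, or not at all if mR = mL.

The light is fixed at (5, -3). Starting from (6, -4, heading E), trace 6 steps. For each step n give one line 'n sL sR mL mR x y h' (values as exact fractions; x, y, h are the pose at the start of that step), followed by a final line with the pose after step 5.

0 8 5 -1 3 6 -4 E
1 32 160/29 304/29 768/29 7 -4 N
2 16 16 -8 0 7 -3 W
3 32/9 160/9 -16 -128/9 8 -3 S
4 40/13 4 -32/13 -12/13 8 -2 E
5 160/17 160/41 560/697 3840/697 7 -2 N
final 7 -1 W

n=0: pose=(6,-4,E); sL=8, sR=5; mL=-1, mR=3; mL+mR=2 → advance +1; mR−mL=4 → turn +1·90°
n=1: pose=(7,-4,N); sL=32, sR=160/29; mL=304/29, mR=768/29; mL+mR=1072/29 → advance +1; mR−mL=16 → turn +1·90°
n=2: pose=(7,-3,W); sL=16, sR=16; mL=-8, mR=0; mL+mR=-8 → advance -1; mR−mL=8 → turn +1·90°
n=3: pose=(8,-3,S); sL=32/9, sR=160/9; mL=-16, mR=-128/9; mL+mR=-272/9 → advance -1; mR−mL=16/9 → turn +1·90°
n=4: pose=(8,-2,E); sL=40/13, sR=4; mL=-32/13, mR=-12/13; mL+mR=-44/13 → advance -1; mR−mL=20/13 → turn +1·90°
n=5: pose=(7,-2,N); sL=160/17, sR=160/41; mL=560/697, mR=3840/697; mL+mR=4400/697 → advance +1; mR−mL=80/17 → turn +1·90°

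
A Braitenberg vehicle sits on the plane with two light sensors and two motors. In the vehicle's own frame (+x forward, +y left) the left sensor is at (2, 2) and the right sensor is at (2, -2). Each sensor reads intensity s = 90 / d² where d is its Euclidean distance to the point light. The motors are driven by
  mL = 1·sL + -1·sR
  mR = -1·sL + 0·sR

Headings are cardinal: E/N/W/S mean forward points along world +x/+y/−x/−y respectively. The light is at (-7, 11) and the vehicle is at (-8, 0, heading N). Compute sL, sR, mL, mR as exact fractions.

1 45/41 -4/41 -1

left sensor world pos  = (-10, 2); dL² = 90
right sensor world pos = (-6, 2); dR² = 82
sL = 90/90 = 1
sR = 90/82 = 45/41
mL = 1·sL + -1·sR = -4/41
mR = -1·sL + 0·sR = -1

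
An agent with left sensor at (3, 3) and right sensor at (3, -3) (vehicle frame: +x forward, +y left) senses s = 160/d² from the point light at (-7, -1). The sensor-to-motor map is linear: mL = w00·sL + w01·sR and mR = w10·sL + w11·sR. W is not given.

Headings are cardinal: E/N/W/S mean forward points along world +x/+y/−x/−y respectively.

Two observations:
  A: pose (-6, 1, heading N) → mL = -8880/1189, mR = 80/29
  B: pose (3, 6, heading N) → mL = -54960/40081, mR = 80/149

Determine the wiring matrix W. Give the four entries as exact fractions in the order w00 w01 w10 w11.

-1 -1/2 1/2 0

obs A: pose=(-6,1,N) → sL=160/29, sR=160/41, mL=-8880/1189, mR=80/29
obs B: pose=(3,6,N) → sL=160/149, sR=160/269, mL=-54960/40081, mR=80/149
sensor matrix S = [[160/29, 160/41], [160/149, 160/269]]; det S = -43315200/47656309
solve [mL_A; mL_B] = S·[w00; w01] and [mR_A; mR_B] = S·[w10; w11]:
  w00 = -1, w01 = -1/2, w10 = 1/2, w11 = 0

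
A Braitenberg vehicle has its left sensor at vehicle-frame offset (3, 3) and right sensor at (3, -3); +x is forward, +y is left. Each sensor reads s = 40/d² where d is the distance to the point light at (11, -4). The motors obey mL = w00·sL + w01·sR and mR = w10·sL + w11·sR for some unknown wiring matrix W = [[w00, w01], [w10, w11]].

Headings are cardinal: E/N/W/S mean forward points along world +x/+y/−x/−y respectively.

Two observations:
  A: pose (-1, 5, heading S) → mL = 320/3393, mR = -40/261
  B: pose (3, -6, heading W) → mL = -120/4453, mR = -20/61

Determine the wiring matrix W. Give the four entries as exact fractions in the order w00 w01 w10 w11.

obs A: pose=(-1,5,S) → sL=40/117, sR=40/261, mL=320/3393, mR=-40/261
obs B: pose=(3,-6,W) → sL=20/73, sR=20/61, mL=-120/4453, mR=-20/61
sensor matrix S = [[40/117, 40/261], [20/73, 20/61]]; det S = 1059200/15109029
solve [mL_A; mL_B] = S·[w00; w01] and [mR_A; mR_B] = S·[w10; w11]:
  w00 = 1/2, w01 = -1/2, w10 = 0, w11 = -1

1/2 -1/2 0 -1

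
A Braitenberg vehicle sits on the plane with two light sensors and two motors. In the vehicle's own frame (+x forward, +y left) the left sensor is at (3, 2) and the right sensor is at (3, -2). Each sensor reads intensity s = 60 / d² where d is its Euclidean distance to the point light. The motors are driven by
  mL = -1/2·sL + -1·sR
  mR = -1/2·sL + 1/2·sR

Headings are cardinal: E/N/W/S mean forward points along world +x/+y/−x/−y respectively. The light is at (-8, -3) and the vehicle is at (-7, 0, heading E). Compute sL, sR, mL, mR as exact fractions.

60/41 60/17 -2970/697 720/697

left sensor world pos  = (-4, 2); dL² = 41
right sensor world pos = (-4, -2); dR² = 17
sL = 60/41 = 60/41
sR = 60/17 = 60/17
mL = -1/2·sL + -1·sR = -2970/697
mR = -1/2·sL + 1/2·sR = 720/697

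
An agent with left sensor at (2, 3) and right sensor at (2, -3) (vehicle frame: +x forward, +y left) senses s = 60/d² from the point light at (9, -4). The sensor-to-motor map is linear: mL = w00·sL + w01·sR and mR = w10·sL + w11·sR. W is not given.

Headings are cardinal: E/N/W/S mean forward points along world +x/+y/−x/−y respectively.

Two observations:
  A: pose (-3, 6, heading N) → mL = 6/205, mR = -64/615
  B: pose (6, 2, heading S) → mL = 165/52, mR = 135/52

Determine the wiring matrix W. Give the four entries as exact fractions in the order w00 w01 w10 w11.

obs A: pose=(-3,6,N) → sL=20/123, sR=4/15, mL=6/205, mR=-64/615
obs B: pose=(6,2,S) → sL=15/4, sR=15/13, mL=165/52, mR=135/52
sensor matrix S = [[20/123, 4/15], [15/4, 15/13]]; det S = -433/533
solve [mL_A; mL_B] = S·[w00; w01] and [mR_A; mR_B] = S·[w10; w11]:
  w00 = 1, w01 = -1/2, w10 = 1, w11 = -1

1 -1/2 1 -1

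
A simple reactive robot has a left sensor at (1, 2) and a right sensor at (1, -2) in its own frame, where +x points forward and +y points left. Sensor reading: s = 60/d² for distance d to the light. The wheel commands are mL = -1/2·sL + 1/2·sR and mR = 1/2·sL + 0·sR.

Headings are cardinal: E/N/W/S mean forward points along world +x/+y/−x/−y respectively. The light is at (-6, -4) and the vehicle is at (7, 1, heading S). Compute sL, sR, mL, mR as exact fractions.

60/241 60/137 3120/33017 30/241

left sensor world pos  = (9, 0); dL² = 241
right sensor world pos = (5, 0); dR² = 137
sL = 60/241 = 60/241
sR = 60/137 = 60/137
mL = -1/2·sL + 1/2·sR = 3120/33017
mR = 1/2·sL + 0·sR = 30/241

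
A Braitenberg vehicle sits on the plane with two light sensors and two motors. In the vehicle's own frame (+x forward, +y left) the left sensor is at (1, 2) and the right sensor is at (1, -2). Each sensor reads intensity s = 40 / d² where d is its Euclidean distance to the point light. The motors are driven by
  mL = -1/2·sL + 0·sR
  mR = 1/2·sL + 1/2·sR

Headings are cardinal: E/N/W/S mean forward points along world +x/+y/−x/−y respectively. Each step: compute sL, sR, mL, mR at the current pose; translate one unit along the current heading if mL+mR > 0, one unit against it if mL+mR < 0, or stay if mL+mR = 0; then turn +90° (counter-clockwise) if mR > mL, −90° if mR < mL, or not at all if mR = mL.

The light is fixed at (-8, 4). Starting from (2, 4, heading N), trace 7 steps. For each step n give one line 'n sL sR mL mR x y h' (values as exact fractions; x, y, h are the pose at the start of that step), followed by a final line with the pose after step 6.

0 8/13 8/29 -4/13 168/377 2 4 N
1 20/41 4/9 -10/41 172/369 2 5 W
2 40/121 40/49 -20/121 3400/5929 1 5 S
3 5/13 5/13 -5/26 5/13 1 4 E
4 8/13 8/29 -4/13 168/377 2 4 N
5 20/41 4/9 -10/41 172/369 2 5 W
6 40/121 40/49 -20/121 3400/5929 1 5 S
final 1 4 E

n=0: pose=(2,4,N); sL=8/13, sR=8/29; mL=-4/13, mR=168/377; mL+mR=4/29 → advance +1; mR−mL=284/377 → turn +1·90°
n=1: pose=(2,5,W); sL=20/41, sR=4/9; mL=-10/41, mR=172/369; mL+mR=2/9 → advance +1; mR−mL=262/369 → turn +1·90°
n=2: pose=(1,5,S); sL=40/121, sR=40/49; mL=-20/121, mR=3400/5929; mL+mR=20/49 → advance +1; mR−mL=4380/5929 → turn +1·90°
n=3: pose=(1,4,E); sL=5/13, sR=5/13; mL=-5/26, mR=5/13; mL+mR=5/26 → advance +1; mR−mL=15/26 → turn +1·90°
n=4: pose=(2,4,N); sL=8/13, sR=8/29; mL=-4/13, mR=168/377; mL+mR=4/29 → advance +1; mR−mL=284/377 → turn +1·90°
n=5: pose=(2,5,W); sL=20/41, sR=4/9; mL=-10/41, mR=172/369; mL+mR=2/9 → advance +1; mR−mL=262/369 → turn +1·90°
n=6: pose=(1,5,S); sL=40/121, sR=40/49; mL=-20/121, mR=3400/5929; mL+mR=20/49 → advance +1; mR−mL=4380/5929 → turn +1·90°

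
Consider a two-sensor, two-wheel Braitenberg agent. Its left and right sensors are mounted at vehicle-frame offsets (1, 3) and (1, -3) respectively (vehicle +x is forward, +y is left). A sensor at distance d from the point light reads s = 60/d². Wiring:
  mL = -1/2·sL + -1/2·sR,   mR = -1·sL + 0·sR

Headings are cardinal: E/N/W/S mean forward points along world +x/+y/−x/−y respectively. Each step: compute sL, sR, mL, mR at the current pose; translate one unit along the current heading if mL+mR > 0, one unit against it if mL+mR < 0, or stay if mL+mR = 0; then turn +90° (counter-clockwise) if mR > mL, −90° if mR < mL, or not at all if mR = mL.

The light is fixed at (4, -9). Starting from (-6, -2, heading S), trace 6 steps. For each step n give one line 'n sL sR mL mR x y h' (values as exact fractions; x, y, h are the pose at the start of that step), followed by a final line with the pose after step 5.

n=0: pose=(-6,-2,S); sL=12/17, sR=12/41; mL=-348/697, mR=-12/17; mL+mR=-840/697 → advance -1; mR−mL=-144/697 → turn -1·90°
n=1: pose=(-6,-1,W); sL=30/73, sR=30/121; mL=-2910/8833, mR=-30/73; mL+mR=-6540/8833 → advance -1; mR−mL=-720/8833 → turn -1·90°
n=2: pose=(-5,-1,N); sL=4/15, sR=20/39; mL=-76/195, mR=-4/15; mL+mR=-128/195 → advance -1; mR−mL=8/65 → turn +1·90°
n=3: pose=(-5,-2,W); sL=15/29, sR=3/10; mL=-237/580, mR=-15/29; mL+mR=-537/580 → advance -1; mR−mL=-63/580 → turn -1·90°
n=4: pose=(-4,-2,N); sL=12/37, sR=60/89; mL=-1644/3293, mR=-12/37; mL+mR=-2712/3293 → advance -1; mR−mL=576/3293 → turn +1·90°
n=5: pose=(-4,-3,W); sL=2/3, sR=10/27; mL=-14/27, mR=-2/3; mL+mR=-32/27 → advance -1; mR−mL=-4/27 → turn -1·90°

0 12/17 12/41 -348/697 -12/17 -6 -2 S
1 30/73 30/121 -2910/8833 -30/73 -6 -1 W
2 4/15 20/39 -76/195 -4/15 -5 -1 N
3 15/29 3/10 -237/580 -15/29 -5 -2 W
4 12/37 60/89 -1644/3293 -12/37 -4 -2 N
5 2/3 10/27 -14/27 -2/3 -4 -3 W
final -3 -3 N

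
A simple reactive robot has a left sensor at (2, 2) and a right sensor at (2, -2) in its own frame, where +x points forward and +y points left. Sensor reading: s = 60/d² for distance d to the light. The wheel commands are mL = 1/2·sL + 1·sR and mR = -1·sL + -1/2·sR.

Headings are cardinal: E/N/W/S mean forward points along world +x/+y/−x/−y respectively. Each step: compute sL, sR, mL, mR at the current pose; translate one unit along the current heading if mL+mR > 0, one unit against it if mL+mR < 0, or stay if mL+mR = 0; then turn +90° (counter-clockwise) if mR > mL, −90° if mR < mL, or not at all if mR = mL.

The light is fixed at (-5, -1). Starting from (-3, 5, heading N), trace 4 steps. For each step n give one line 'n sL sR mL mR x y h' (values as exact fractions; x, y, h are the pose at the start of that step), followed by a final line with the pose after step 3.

n=0: pose=(-3,5,N); sL=15/16, sR=3/4; mL=39/32, mR=-21/16; mL+mR=-3/32 → advance -1; mR−mL=-81/32 → turn -1·90°
n=1: pose=(-3,4,E); sL=12/13, sR=12/5; mL=186/65, mR=-138/65; mL+mR=48/65 → advance +1; mR−mL=-324/65 → turn -1·90°
n=2: pose=(-2,4,S); sL=30/17, sR=6; mL=117/17, mR=-81/17; mL+mR=36/17 → advance +1; mR−mL=-198/17 → turn -1·90°
n=3: pose=(-2,3,W); sL=12, sR=60/37; mL=282/37, mR=-474/37; mL+mR=-192/37 → advance -1; mR−mL=-756/37 → turn -1·90°

0 15/16 3/4 39/32 -21/16 -3 5 N
1 12/13 12/5 186/65 -138/65 -3 4 E
2 30/17 6 117/17 -81/17 -2 4 S
3 12 60/37 282/37 -474/37 -2 3 W
final -1 3 N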